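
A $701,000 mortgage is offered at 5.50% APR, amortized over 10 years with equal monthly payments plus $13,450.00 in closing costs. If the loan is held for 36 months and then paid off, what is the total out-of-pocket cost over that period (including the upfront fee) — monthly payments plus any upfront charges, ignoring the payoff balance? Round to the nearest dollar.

Monthly rate = 5.5%/12 = 0.0045833; payment = 701,000 × 0.0045833 / (1 − (1+0.0045833)^−120) = $7,607.69.
Total outlay = 36 × $7,607.69 + $13,450.00 = $287,326.84.

$287,327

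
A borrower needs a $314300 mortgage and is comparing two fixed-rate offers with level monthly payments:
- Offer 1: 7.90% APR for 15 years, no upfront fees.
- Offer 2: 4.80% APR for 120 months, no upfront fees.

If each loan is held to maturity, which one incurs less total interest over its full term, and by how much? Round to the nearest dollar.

Offer 1: at 7.90% the monthly rate is 0.0065833, so the payment is 314,300 × 0.0065833 / (1 − 1.0065833^−180) = $2,985.50.
Total interest on Offer 1 = 180 × $2,985.50 − $314,300 = $223,090.00.
Offer 2: monthly rate = 4.8%/12 = 0.0040000; payment = 314,300 × 0.0040000 / (1 − (1+0.0040000)^−120) = $3,303.00.
Total interest on Offer 2 = 120 × $3,303.00 − $314,300 = $82,060.00.
Offer 2 is lower by $141,030.00.

Offer 2 by $141,030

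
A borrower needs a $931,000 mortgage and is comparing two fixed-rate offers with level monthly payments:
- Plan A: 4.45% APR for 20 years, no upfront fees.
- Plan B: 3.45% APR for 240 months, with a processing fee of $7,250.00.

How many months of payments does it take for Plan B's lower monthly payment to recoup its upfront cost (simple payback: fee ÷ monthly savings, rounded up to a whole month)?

15 months

Plan A: at 4.45% the monthly rate is 0.0037083, so the payment is 931,000 × 0.0037083 / (1 − 1.0037083^−240) = $5,864.87.
Plan B: monthly rate = 3.45%/12 = 0.0028750; payment = 931,000 × 0.0028750 / (1 − (1+0.0028750)^−240) = $5,375.54.
Monthly savings = $5,864.87 − $5,375.54 = $489.33.
Break-even = $7,250.00 / $489.33 = 14.82 → 15 months.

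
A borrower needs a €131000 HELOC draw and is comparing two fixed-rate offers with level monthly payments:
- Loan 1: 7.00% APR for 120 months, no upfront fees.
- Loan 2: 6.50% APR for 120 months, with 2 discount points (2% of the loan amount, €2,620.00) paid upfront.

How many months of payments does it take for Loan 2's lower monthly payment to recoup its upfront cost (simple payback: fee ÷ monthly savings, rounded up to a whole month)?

Loan 1: monthly rate = 7%/12 = 0.0058333; payment = 131,000 × 0.0058333 / (1 − (1+0.0058333)^−120) = €1,521.02.
Loan 2: at 6.50% the monthly rate is 0.0054167, so the payment is 131,000 × 0.0054167 / (1 − 1.0054167^−120) = €1,487.48.
Monthly savings = €1,521.02 − €1,487.48 = €33.54.
Break-even = €2,620.00 / €33.54 = 78.12 → 79 months.

79 months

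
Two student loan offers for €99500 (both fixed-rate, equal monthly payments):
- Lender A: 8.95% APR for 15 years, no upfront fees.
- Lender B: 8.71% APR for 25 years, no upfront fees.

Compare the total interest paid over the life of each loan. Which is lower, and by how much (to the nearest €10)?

Lender A by €63,480

Lender A: at 8.95% the monthly rate is 0.0074583, so the payment is 99,500 × 0.0074583 / (1 − 1.0074583^−180) = €1,006.24.
Total interest on Lender A = 180 × €1,006.24 − €99,500 = €81,623.20.
Lender B: monthly rate = 8.71%/12 = 0.0072583; payment = 99,500 × 0.0072583 / (1 − (1+0.0072583)^−300) = €815.33.
Total interest on Lender B = 300 × €815.33 − €99,500 = €145,099.00.
Lender A is lower by €63,475.80.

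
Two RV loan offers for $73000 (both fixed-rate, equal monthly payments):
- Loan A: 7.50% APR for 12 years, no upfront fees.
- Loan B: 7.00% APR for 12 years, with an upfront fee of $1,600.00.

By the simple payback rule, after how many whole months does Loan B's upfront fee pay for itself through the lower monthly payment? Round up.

Loan A: at 7.50% the monthly rate is 0.0062500, so the payment is 73,000 × 0.0062500 / (1 − 1.0062500^−144) = $770.32.
Loan B: at 7.00% the monthly rate is 0.0058333, so the payment is 73,000 × 0.0058333 / (1 − 1.0058333^−144) = $750.72.
Monthly savings = $770.32 − $750.72 = $19.60.
Break-even = $1,600.00 / $19.60 = 81.63 → 82 months.

82 months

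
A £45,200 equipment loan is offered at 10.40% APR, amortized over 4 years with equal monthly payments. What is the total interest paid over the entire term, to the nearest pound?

At 10.40% the monthly rate is 0.0086667, so the payment is 45,200 × 0.0086667 / (1 − 1.0086667^−48) = £1,155.09.
Total paid = 48 × £1,155.09 = £55,444.32; interest = £55,444.32 − £45,200 = £10,244.32.

£10,244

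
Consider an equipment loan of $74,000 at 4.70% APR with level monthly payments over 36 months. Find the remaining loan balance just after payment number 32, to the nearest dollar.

$8,746

With monthly rate i = 4.7%/12 = 0.0039167, the balance after k of n payments is P · [(1+i)^n − (1+i)^k] / [(1+i)^n − 1].
(1+0.0039167)^36 = 1.15110758 and (1+0.0039167)^32 = 1.13324877, so the balance is 74,000 × (1.15110758 − 1.13324877) / (1.15110758 − 1) = $8,745.77.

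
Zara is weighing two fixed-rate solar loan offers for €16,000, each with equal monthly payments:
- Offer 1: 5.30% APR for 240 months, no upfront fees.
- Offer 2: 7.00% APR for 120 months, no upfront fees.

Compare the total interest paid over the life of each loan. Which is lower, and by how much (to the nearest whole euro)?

Offer 2 by €3,690

Offer 1: at 5.30% the monthly rate is 0.0044167, so the payment is 16,000 × 0.0044167 / (1 − 1.0044167^−240) = €108.26.
Total interest on Offer 1 = 240 × €108.26 − €16,000 = €9,982.40.
Offer 2: at 7.00% the monthly rate is 0.0058333, so the payment is 16,000 × 0.0058333 / (1 − 1.0058333^−120) = €185.77.
Total interest on Offer 2 = 120 × €185.77 − €16,000 = €6,292.40.
Offer 2 is lower by €3,690.00.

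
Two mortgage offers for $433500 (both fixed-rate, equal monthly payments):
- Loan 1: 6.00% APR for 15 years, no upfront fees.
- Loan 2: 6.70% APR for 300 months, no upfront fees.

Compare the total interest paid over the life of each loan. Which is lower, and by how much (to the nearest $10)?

Loan 1: at 6.00% the monthly rate is 0.0050000, so the payment is 433,500 × 0.0050000 / (1 − 1.0050000^−180) = $3,658.12.
Total interest on Loan 1 = 180 × $3,658.12 − $433,500 = $224,961.60.
Loan 2: monthly rate = 6.7%/12 = 0.0055833; payment = 433,500 × 0.0055833 / (1 − (1+0.0055833)^−300) = $2,981.43.
Total interest on Loan 2 = 300 × $2,981.43 − $433,500 = $460,929.00.
Loan 1 is lower by $235,967.40.

Loan 1 by $235,970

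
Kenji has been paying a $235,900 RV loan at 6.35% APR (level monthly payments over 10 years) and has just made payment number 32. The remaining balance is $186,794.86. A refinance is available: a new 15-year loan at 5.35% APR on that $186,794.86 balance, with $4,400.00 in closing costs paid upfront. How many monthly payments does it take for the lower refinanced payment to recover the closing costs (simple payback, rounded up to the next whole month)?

4 months

Current payment = 235,900 × 6.35%/12 / (1 − (1+0.0052917)^−120) = $2,660.63.
Refinanced payment = 186,794.86 × 0.0044583 / (1 − (1+0.0044583)^−180) = $1,511.44.
Monthly savings = $2,660.63 − $1,511.44 = $1,149.19.
Break-even = $4,400.00 / $1,149.19 = 3.83 → 4 months.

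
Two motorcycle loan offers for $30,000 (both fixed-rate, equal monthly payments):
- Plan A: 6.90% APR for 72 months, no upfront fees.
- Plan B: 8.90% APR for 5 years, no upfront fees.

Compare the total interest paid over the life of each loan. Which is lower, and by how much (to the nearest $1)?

Plan A by $556

Plan A: at 6.90% the monthly rate is 0.0057500, so the payment is 30,000 × 0.0057500 / (1 − 1.0057500^−72) = $510.03.
Total interest on Plan A = 72 × $510.03 − $30,000 = $6,722.16.
Plan B: monthly rate = 8.9%/12 = 0.0074167; payment = 30,000 × 0.0074167 / (1 − (1+0.0074167)^−60) = $621.30.
Total interest on Plan B = 60 × $621.30 − $30,000 = $7,278.00.
Plan A is lower by $555.84.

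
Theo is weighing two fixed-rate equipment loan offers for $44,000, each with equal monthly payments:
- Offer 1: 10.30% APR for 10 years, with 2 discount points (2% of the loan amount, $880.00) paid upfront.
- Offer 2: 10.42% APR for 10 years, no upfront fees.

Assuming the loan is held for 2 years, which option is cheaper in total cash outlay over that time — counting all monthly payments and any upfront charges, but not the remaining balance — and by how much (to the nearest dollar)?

Offer 1: at 10.30% the monthly rate is 0.0085833, so the payment is 44,000 × 0.0085833 / (1 − 1.0085833^−120) = $588.80.
Offer 2: monthly rate = 10.42%/12 = 0.0086833; payment = 44,000 × 0.0086833 / (1 − (1+0.0086833)^−120) = $591.74.
Over 24 months: Offer 1 costs 24 × $588.80 + $880.00 = $15,011.20; Offer 2 costs 24 × $591.74 = $14,201.76.
Offer 2 is cheaper by $15,011.20 − $14,201.76 = $809.44.

Offer 2 by $809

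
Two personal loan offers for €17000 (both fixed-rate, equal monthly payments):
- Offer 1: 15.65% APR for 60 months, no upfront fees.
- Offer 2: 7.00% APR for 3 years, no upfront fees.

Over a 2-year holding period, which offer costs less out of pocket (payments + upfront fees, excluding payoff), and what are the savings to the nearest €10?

Offer 1: monthly rate = 15.65%/12 = 0.0130417; payment = 17,000 × 0.0130417 / (1 − (1+0.0130417)^−60) = €410.25.
Offer 2: monthly rate = 7%/12 = 0.0058333; payment = 17,000 × 0.0058333 / (1 − (1+0.0058333)^−36) = €524.91.
Over 24 months: Offer 1 costs 24 × €410.25 = €9,846.00; Offer 2 costs 24 × €524.91 = €12,597.84.
Offer 1 is cheaper by €12,597.84 − €9,846.00 = €2,751.84.

Offer 1 by €2,750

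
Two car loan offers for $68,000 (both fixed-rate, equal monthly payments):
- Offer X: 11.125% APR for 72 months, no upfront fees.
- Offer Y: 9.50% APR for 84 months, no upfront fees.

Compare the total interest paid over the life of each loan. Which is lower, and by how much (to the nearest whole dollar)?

Offer X: monthly rate = 11.125%/12 = 0.0092708; payment = 68,000 × 0.0092708 / (1 − (1+0.0092708)^−72) = $1,298.68.
Total interest on Offer X = 72 × $1,298.68 − $68,000 = $25,504.96.
Offer Y: monthly rate = 9.5%/12 = 0.0079167; payment = 68,000 × 0.0079167 / (1 − (1+0.0079167)^−84) = $1,111.39.
Total interest on Offer Y = 84 × $1,111.39 − $68,000 = $25,356.76.
Offer Y is lower by $148.20.

Offer Y by $148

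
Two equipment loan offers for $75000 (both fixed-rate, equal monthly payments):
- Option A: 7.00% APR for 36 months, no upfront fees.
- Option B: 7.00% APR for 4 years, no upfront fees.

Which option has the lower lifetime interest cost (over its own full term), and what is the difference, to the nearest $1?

Option A: monthly rate = 7%/12 = 0.0058333; payment = 75,000 × 0.0058333 / (1 − (1+0.0058333)^−36) = $2,315.78.
Total interest on Option A = 36 × $2,315.78 − $75,000 = $8,368.08.
Option B: monthly rate = 7%/12 = 0.0058333; payment = 75,000 × 0.0058333 / (1 − (1+0.0058333)^−48) = $1,795.97.
Total interest on Option B = 48 × $1,795.97 − $75,000 = $11,206.56.
Option A is lower by $2,838.48.

Option A by $2,838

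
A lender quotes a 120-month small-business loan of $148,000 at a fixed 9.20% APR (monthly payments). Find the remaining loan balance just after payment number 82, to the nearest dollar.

With monthly rate i = 9.2%/12 = 0.0076667, the balance after k of n payments is P · [(1+i)^n − (1+i)^k] / [(1+i)^n − 1].
(1+0.0076667)^120 = 2.50050136 and (1+0.0076667)^82 = 1.87061831, so the balance is 148,000 × (2.50050136 − 1.87061831) / (2.50050136 − 1) = $62,127.70.

$62,128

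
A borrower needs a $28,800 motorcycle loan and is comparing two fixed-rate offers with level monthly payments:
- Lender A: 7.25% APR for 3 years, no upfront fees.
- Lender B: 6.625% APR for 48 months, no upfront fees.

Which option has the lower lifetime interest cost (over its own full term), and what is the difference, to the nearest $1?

Lender A: monthly rate = 7.25%/12 = 0.0060417; payment = 28,800 × 0.0060417 / (1 − (1+0.0060417)^−36) = $892.56.
Total interest on Lender A = 36 × $892.56 − $28,800 = $3,332.16.
Lender B: at 6.625% the monthly rate is 0.0055208, so the payment is 28,800 × 0.0055208 / (1 − 1.0055208^−48) = $684.65.
Total interest on Lender B = 48 × $684.65 − $28,800 = $4,063.20.
Lender A is lower by $731.04.

Lender A by $731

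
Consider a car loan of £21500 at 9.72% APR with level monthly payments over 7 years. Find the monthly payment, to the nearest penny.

At 9.72% the monthly rate is 0.0081000, so the payment is 21,500 × 0.0081000 / (1 − 1.0081000^−84) = £353.82.

£353.82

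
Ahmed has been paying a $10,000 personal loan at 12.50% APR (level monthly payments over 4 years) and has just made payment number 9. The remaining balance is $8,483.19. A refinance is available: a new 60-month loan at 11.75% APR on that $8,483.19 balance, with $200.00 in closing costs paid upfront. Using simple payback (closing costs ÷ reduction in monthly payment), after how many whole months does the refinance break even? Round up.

3 months

Current payment = 10,000 × 12.5%/12 / (1 − (1+0.0104167)^−48) = $265.80.
Refinanced payment = 8,483.19 × 0.0097917 / (1 − (1+0.0097917)^−60) = $187.63.
Monthly savings = $265.80 − $187.63 = $78.17.
Break-even = $200.00 / $78.17 = 2.56 → 3 months.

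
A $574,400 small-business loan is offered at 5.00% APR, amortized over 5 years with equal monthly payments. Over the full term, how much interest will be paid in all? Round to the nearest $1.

At 5.00% the monthly rate is 0.0041667, so the payment is 574,400 × 0.0041667 / (1 − 1.0041667^−60) = $10,839.64.
Total paid = 60 × $10,839.64 = $650,378.40; interest = $650,378.40 − $574,400 = $75,978.40.

$75,978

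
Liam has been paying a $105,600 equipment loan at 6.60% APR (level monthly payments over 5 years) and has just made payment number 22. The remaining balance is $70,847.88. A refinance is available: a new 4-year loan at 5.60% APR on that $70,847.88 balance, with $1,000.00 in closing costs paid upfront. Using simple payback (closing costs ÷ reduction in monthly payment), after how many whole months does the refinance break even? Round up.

3 months

Current payment = 105,600 × 6.6%/12 / (1 − (1+0.0055000)^−60) = $2,071.14.
Refinanced payment = 70,847.88 × 0.0046667 / (1 − (1+0.0046667)^−48) = $1,650.90.
Monthly savings = $2,071.14 − $1,650.90 = $420.24.
Break-even = $1,000.00 / $420.24 = 2.38 → 3 months.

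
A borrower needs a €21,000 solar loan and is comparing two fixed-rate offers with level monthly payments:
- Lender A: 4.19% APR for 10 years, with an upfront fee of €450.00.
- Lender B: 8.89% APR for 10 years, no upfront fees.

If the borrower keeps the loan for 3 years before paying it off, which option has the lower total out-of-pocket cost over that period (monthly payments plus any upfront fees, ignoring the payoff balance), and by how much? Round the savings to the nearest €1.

Lender A by €1,359

Lender A: monthly rate = 4.19%/12 = 0.0034917; payment = 21,000 × 0.0034917 / (1 − (1+0.0034917)^−120) = €214.52.
Lender B: at 8.89% the monthly rate is 0.0074083, so the payment is 21,000 × 0.0074083 / (1 − 1.0074083^−120) = €264.77.
Over 36 months: Lender A costs 36 × €214.52 + €450.00 = €8,172.72; Lender B costs 36 × €264.77 = €9,531.72.
Lender A is cheaper by €9,531.72 − €8,172.72 = €1,359.00.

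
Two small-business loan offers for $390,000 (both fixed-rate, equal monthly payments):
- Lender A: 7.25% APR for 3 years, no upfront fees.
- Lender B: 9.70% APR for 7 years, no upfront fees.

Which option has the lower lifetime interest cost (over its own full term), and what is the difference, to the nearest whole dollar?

Lender A by $103,669

Lender A: monthly rate = 7.25%/12 = 0.0060417; payment = 390,000 × 0.0060417 / (1 − (1+0.0060417)^−36) = $12,086.70.
Total interest on Lender A = 36 × $12,086.70 − $390,000 = $45,121.20.
Lender B: at 9.70% the monthly rate is 0.0080833, so the payment is 390,000 × 0.0080833 / (1 − 1.0080833^−84) = $6,414.17.
Total interest on Lender B = 84 × $6,414.17 − $390,000 = $148,790.28.
Lender A is lower by $103,669.08.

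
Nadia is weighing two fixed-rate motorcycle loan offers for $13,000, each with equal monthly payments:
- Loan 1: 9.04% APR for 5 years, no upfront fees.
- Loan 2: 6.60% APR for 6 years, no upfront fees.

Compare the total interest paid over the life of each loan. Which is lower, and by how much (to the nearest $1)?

Loan 1: at 9.04% the monthly rate is 0.0075333, so the payment is 13,000 × 0.0075333 / (1 − 1.0075333^−60) = $270.11.
Total interest on Loan 1 = 60 × $270.11 − $13,000 = $3,206.60.
Loan 2: at 6.60% the monthly rate is 0.0055000, so the payment is 13,000 × 0.0055000 / (1 − 1.0055000^−72) = $219.15.
Total interest on Loan 2 = 72 × $219.15 − $13,000 = $2,778.80.
Loan 2 is lower by $427.80.

Loan 2 by $428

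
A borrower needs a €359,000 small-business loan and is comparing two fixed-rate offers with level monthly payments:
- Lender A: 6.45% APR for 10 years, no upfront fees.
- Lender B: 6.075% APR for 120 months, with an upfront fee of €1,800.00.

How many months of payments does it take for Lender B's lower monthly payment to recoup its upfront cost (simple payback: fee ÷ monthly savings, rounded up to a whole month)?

27 months

Lender A: at 6.45% the monthly rate is 0.0053750, so the payment is 359,000 × 0.0053750 / (1 − 1.0053750^−120) = €4,067.25.
Lender B: at 6.075% the monthly rate is 0.0050625, so the payment is 359,000 × 0.0050625 / (1 − 1.0050625^−120) = €3,999.17.
Monthly savings = €4,067.25 − €3,999.17 = €68.08.
Break-even = €1,800.00 / €68.08 = 26.44 → 27 months.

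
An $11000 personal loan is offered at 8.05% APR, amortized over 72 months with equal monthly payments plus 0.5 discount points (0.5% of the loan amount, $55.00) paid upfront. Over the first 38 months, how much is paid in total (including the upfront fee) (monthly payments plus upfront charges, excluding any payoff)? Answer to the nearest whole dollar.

Monthly rate = 8.05%/12 = 0.0067083; payment = 11,000 × 0.0067083 / (1 − (1+0.0067083)^−72) = $193.13.
Total outlay = 38 × $193.13 + $55.00 = $7,393.94.

$7,394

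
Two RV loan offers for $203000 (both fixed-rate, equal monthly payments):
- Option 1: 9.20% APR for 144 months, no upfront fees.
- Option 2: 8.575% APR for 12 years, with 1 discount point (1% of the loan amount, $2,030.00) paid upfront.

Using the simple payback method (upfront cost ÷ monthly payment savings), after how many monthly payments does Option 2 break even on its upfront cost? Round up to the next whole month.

Option 1: at 9.20% the monthly rate is 0.0076667, so the payment is 203,000 × 0.0076667 / (1 − 1.0076667^−144) = $2,333.13.
Option 2: at 8.575% the monthly rate is 0.0071458, so the payment is 203,000 × 0.0071458 / (1 − 1.0071458^−144) = $2,261.88.
Monthly savings = $2,333.13 − $2,261.88 = $71.25.
Break-even = $2,030.00 / $71.25 = 28.49 → 29 months.

29 months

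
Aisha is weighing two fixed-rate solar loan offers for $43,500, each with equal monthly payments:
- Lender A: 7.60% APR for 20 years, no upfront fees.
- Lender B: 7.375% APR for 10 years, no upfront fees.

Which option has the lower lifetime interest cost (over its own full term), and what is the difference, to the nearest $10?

Lender A: monthly rate = 7.6%/12 = 0.0063333; payment = 43,500 × 0.0063333 / (1 − (1+0.0063333)^−240) = $353.10.
Total interest on Lender A = 240 × $353.10 − $43,500 = $41,244.00.
Lender B: monthly rate = 7.375%/12 = 0.0061458; payment = 43,500 × 0.0061458 / (1 − (1+0.0061458)^−120) = $513.52.
Total interest on Lender B = 120 × $513.52 − $43,500 = $18,122.40.
Lender B is lower by $23,121.60.

Lender B by $23,120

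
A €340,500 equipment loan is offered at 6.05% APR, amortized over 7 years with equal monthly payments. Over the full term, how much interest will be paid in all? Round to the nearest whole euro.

Monthly rate = 6.05%/12 = 0.0050417; payment = 340,500 × 0.0050417 / (1 − (1+0.0050417)^−84) = €4,982.38.
Total paid = 84 × €4,982.38 = €418,519.92; interest = €418,519.92 − €340,500 = €78,019.92.

€78,020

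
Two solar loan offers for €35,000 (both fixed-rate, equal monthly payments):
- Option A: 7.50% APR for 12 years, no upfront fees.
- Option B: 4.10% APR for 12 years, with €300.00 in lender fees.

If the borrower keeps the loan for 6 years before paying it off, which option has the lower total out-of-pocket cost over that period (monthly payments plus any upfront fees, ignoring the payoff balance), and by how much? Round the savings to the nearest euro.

Option A: at 7.50% the monthly rate is 0.0062500, so the payment is 35,000 × 0.0062500 / (1 − 1.0062500^−144) = €369.33.
Option B: monthly rate = 4.1%/12 = 0.0034167; payment = 35,000 × 0.0034167 / (1 − (1+0.0034167)^−144) = €308.14.
Over 72 months: Option A costs 72 × €369.33 = €26,591.76; Option B costs 72 × €308.14 + €300.00 = €22,486.08.
Option B is cheaper by €26,591.76 − €22,486.08 = €4,105.68.

Option B by €4,106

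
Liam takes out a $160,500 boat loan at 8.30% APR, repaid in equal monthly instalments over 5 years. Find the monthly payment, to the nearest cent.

$3,277.45

Monthly rate = 8.3%/12 = 0.0069167; payment = 160,500 × 0.0069167 / (1 − (1+0.0069167)^−60) = $3,277.45.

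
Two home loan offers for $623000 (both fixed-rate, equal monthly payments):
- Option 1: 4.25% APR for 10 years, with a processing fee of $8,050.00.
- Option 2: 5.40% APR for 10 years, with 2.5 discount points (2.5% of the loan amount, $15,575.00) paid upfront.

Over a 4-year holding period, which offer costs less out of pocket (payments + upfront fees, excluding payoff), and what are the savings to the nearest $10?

Option 1: at 4.25% the monthly rate is 0.0035417, so the payment is 623,000 × 0.0035417 / (1 − 1.0035417^−120) = $6,381.86.
Option 2: monthly rate = 5.4%/12 = 0.0045000; payment = 623,000 × 0.0045000 / (1 − (1+0.0045000)^−120) = $6,730.36.
Over 48 months: Option 1 costs 48 × $6,381.86 + $8,050.00 = $314,379.28; Option 2 costs 48 × $6,730.36 + $15,575.00 = $338,632.28.
Option 1 is cheaper by $338,632.28 − $314,379.28 = $24,253.00.

Option 1 by $24,250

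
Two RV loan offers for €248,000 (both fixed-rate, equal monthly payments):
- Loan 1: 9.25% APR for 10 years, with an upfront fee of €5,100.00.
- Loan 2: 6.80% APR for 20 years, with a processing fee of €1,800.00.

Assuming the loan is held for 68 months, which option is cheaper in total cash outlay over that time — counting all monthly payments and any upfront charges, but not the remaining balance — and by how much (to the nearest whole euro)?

Loan 2 by €90,485

Loan 1: monthly rate = 9.25%/12 = 0.0077083; payment = 248,000 × 0.0077083 / (1 − (1+0.0077083)^−120) = €3,175.21.
Loan 2: at 6.80% the monthly rate is 0.0056667, so the payment is 248,000 × 0.0056667 / (1 − 1.0056667^−240) = €1,893.08.
Over 68 months: Loan 1 costs 68 × €3,175.21 + €5,100.00 = €221,014.28; Loan 2 costs 68 × €1,893.08 + €1,800.00 = €130,529.44.
Loan 2 is cheaper by €221,014.28 − €130,529.44 = €90,484.84.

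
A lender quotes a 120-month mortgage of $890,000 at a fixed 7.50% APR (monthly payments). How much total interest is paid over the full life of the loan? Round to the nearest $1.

$377,735

At 7.50% the monthly rate is 0.0062500, so the payment is 890,000 × 0.0062500 / (1 − 1.0062500^−120) = $10,564.46.
Total paid = 120 × $10,564.46 = $1,267,735.20; interest = $1,267,735.20 − $890,000 = $377,735.20.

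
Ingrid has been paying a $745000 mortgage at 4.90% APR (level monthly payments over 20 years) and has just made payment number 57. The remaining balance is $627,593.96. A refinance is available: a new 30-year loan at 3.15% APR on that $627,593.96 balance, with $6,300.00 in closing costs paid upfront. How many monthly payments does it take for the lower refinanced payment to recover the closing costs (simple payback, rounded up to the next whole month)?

3 months

Current payment = 745,000 × 4.9%/12 / (1 − (1+0.0040833)^−240) = $4,875.61.
Refinanced payment = 627,593.96 × 0.0026250 / (1 − (1+0.0026250)^−360) = $2,697.00.
Monthly savings = $4,875.61 − $2,697.00 = $2,178.61.
Break-even = $6,300.00 / $2,178.61 = 2.89 → 3 months.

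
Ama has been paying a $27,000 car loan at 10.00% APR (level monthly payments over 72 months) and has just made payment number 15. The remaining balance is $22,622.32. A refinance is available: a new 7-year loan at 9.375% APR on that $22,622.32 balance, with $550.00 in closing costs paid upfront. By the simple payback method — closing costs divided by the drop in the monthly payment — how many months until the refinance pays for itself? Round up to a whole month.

5 months

Current payment = 27,000 × 10%/12 / (1 − (1+0.0083333)^−72) = $500.20.
Refinanced payment = 22,622.32 × 0.0078125 / (1 − (1+0.0078125)^−84) = $368.29.
Monthly savings = $500.20 − $368.29 = $131.91.
Break-even = $550.00 / $131.91 = 4.17 → 5 months.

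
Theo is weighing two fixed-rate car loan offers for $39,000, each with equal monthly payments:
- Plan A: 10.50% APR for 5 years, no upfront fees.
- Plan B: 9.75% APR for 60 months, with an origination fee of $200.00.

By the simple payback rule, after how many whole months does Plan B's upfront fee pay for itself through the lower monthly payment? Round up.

14 months

Plan A: monthly rate = 10.5%/12 = 0.0087500; payment = 39,000 × 0.0087500 / (1 − (1+0.0087500)^−60) = $838.26.
Plan B: monthly rate = 9.75%/12 = 0.0081250; payment = 39,000 × 0.0081250 / (1 − (1+0.0081250)^−60) = $823.85.
Monthly savings = $838.26 − $823.85 = $14.41.
Break-even = $200.00 / $14.41 = 13.88 → 14 months.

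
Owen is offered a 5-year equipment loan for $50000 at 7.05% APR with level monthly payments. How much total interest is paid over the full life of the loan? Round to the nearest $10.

Monthly rate = 7.05%/12 = 0.0058750; payment = 50,000 × 0.0058750 / (1 − (1+0.0058750)^−60) = $991.24.
Total paid = 60 × $991.24 = $59,474.40; interest = $59,474.40 − $50,000 = $9,474.40.

$9,470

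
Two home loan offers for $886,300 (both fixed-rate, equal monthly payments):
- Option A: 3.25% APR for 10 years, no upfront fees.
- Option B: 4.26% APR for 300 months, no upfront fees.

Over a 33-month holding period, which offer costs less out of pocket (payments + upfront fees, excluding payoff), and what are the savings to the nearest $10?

Option A: monthly rate = 3.25%/12 = 0.0027083; payment = 886,300 × 0.0027083 / (1 − (1+0.0027083)^−120) = $8,660.84.
Option B: monthly rate = 4.26%/12 = 0.0035500; payment = 886,300 × 0.0035500 / (1 − (1+0.0035500)^−300) = $4,806.39.
Over 33 months: Option A costs 33 × $8,660.84 = $285,807.72; Option B costs 33 × $4,806.39 = $158,610.87.
Option B is cheaper by $285,807.72 − $158,610.87 = $127,196.85.

Option B by $127,200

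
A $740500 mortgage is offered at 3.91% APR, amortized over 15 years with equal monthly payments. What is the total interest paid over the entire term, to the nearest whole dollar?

$239,429

Monthly rate = 3.91%/12 = 0.0032583; payment = 740,500 × 0.0032583 / (1 − (1+0.0032583)^−180) = $5,444.05.
Total paid = 180 × $5,444.05 = $979,929.00; interest = $979,929.00 − $740,500 = $239,429.00.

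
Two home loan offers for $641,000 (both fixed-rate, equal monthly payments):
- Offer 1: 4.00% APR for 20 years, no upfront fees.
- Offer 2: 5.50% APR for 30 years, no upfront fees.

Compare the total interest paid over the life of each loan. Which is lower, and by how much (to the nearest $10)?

Offer 1 by $377,990

Offer 1: at 4.00% the monthly rate is 0.0033333, so the payment is 641,000 × 0.0033333 / (1 − 1.0033333^−240) = $3,884.33.
Total interest on Offer 1 = 240 × $3,884.33 − $641,000 = $291,239.20.
Offer 2: monthly rate = 5.5%/12 = 0.0045833; payment = 641,000 × 0.0045833 / (1 − (1+0.0045833)^−360) = $3,639.53.
Total interest on Offer 2 = 360 × $3,639.53 − $641,000 = $669,230.80.
Offer 1 is lower by $377,991.60.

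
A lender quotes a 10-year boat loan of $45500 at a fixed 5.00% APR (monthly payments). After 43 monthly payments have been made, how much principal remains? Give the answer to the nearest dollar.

With monthly rate i = 5%/12 = 0.0041667, the balance after k of n payments is P · [(1+i)^n − (1+i)^k] / [(1+i)^n − 1].
(1+0.0041667)^120 = 1.64700950 and (1+0.0041667)^43 = 1.19577491, so the balance is 45,500 × (1.64700950 − 1.19577491) / (1.64700950 − 1) = $31,732.41.

$31,732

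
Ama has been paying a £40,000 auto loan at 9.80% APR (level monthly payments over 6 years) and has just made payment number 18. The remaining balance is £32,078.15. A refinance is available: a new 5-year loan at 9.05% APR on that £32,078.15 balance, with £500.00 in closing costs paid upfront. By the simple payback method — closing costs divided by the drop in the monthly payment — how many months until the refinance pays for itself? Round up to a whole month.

Current payment = 40,000 × 9.8%/12 / (1 − (1+0.0081667)^−72) = £737.01.
Refinanced payment = 32,078.15 × 0.0075417 / (1 − (1+0.0075417)^−60) = £666.67.
Monthly savings = £737.01 − £666.67 = £70.34.
Break-even = £500.00 / £70.34 = 7.11 → 8 months.

8 months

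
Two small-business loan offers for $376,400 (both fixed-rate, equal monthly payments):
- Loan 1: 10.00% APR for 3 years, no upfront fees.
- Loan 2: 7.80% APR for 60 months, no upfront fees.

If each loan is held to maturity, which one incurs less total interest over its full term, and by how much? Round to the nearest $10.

Loan 1 by $18,530

Loan 1: monthly rate = 10%/12 = 0.0083333; payment = 376,400 × 0.0083333 / (1 − (1+0.0083333)^−36) = $12,145.37.
Total interest on Loan 1 = 36 × $12,145.37 − $376,400 = $60,833.32.
Loan 2: at 7.80% the monthly rate is 0.0065000, so the payment is 376,400 × 0.0065000 / (1 − 1.0065000^−60) = $7,596.06.
Total interest on Loan 2 = 60 × $7,596.06 − $376,400 = $79,363.60.
Loan 1 is lower by $18,530.28.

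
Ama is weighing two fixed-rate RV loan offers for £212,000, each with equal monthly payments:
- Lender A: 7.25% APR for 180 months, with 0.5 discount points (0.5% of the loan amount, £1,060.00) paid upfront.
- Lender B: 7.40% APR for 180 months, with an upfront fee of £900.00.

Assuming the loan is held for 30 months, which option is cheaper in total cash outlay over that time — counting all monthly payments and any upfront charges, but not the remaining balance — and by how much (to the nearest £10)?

Lender A: monthly rate = 7.25%/12 = 0.0060417; payment = 212,000 × 0.0060417 / (1 − (1+0.0060417)^−180) = £1,935.27.
Lender B: monthly rate = 7.4%/12 = 0.0061667; payment = 212,000 × 0.0061667 / (1 − (1+0.0061667)^−180) = £1,953.24.
Over 30 months: Lender A costs 30 × £1,935.27 + £1,060.00 = £59,118.10; Lender B costs 30 × £1,953.24 + £900.00 = £59,497.20.
Lender A is cheaper by £59,497.20 − £59,118.10 = £379.10.

Lender A by £380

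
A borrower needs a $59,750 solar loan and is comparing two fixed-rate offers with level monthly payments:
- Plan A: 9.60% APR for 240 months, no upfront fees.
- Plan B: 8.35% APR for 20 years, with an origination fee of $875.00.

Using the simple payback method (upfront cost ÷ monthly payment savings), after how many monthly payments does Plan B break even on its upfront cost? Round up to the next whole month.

19 months

Plan A: at 9.60% the monthly rate is 0.0080000, so the payment is 59,750 × 0.0080000 / (1 − 1.0080000^−240) = $560.86.
Plan B: monthly rate = 8.35%/12 = 0.0069583; payment = 59,750 × 0.0069583 / (1 − (1+0.0069583)^−240) = $512.87.
Monthly savings = $560.86 − $512.87 = $47.99.
Break-even = $875.00 / $47.99 = 18.23 → 19 months.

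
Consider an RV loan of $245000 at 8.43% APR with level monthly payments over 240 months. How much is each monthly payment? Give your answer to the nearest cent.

$2,115.32

At 8.43% the monthly rate is 0.0070250, so the payment is 245,000 × 0.0070250 / (1 − 1.0070250^−240) = $2,115.32.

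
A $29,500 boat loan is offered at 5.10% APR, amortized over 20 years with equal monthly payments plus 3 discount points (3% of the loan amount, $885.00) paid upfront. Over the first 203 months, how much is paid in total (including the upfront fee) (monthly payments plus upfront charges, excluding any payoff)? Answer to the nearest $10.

$40,740

Monthly rate = 5.1%/12 = 0.0042500; payment = 29,500 × 0.0042500 / (1 − (1+0.0042500)^−240) = $196.32.
Total outlay = 203 × $196.32 + $885.00 = $40,737.96.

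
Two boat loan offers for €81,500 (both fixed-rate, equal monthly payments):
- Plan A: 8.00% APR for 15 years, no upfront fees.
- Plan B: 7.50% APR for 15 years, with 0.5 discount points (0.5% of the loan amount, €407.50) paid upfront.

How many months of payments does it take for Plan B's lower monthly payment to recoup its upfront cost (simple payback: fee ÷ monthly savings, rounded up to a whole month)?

18 months

Plan A: at 8.00% the monthly rate is 0.0066667, so the payment is 81,500 × 0.0066667 / (1 − 1.0066667^−180) = €778.86.
Plan B: monthly rate = 7.5%/12 = 0.0062500; payment = 81,500 × 0.0062500 / (1 − (1+0.0062500)^−180) = €755.52.
Monthly savings = €778.86 − €755.52 = €23.34.
Break-even = €407.50 / €23.34 = 17.46 → 18 months.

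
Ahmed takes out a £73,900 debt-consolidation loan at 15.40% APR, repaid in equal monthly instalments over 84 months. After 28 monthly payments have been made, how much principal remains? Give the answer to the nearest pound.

£57,373

With monthly rate i = 15.4%/12 = 0.0128333, the balance after k of n payments is P · [(1+i)^n − (1+i)^k] / [(1+i)^n − 1].
(1+0.0128333)^84 = 2.91870916 and (1+0.0128333)^28 = 1.42910325, so the balance is 73,900 × (2.91870916 − 1.42910325) / (2.91870916 − 1) = £57,372.88.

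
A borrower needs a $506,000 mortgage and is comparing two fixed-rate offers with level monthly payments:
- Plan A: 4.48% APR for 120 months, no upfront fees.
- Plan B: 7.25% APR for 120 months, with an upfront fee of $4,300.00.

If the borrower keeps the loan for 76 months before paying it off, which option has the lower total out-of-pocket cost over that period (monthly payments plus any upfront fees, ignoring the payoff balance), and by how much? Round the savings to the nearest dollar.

Plan A by $57,596

Plan A: at 4.48% the monthly rate is 0.0037333, so the payment is 506,000 × 0.0037333 / (1 − 1.0037333^−120) = $5,239.23.
Plan B: monthly rate = 7.25%/12 = 0.0060417; payment = 506,000 × 0.0060417 / (1 − (1+0.0060417)^−120) = $5,940.49.
Over 76 months: Plan A costs 76 × $5,239.23 = $398,181.48; Plan B costs 76 × $5,940.49 + $4,300.00 = $455,777.24.
Plan A is cheaper by $455,777.24 − $398,181.48 = $57,595.76.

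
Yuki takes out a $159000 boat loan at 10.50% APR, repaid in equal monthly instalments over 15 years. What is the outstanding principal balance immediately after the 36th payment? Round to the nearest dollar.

$143,577

With monthly rate i = 10.5%/12 = 0.0087500, the balance after k of n payments is P · [(1+i)^n − (1+i)^k] / [(1+i)^n − 1].
(1+0.0087500)^180 = 4.79776080 and (1+0.0087500)^36 = 1.36838315, so the balance is 159,000 × (4.79776080 − 1.36838315) / (4.79776080 − 1) = $143,576.99.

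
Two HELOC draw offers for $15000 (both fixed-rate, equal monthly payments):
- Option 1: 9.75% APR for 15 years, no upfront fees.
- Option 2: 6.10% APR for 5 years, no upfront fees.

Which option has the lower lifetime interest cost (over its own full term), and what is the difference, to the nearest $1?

Option 1: monthly rate = 9.75%/12 = 0.0081250; payment = 15,000 × 0.0081250 / (1 − (1+0.0081250)^−180) = $158.90.
Total interest on Option 1 = 180 × $158.90 − $15,000 = $13,602.00.
Option 2: at 6.10% the monthly rate is 0.0050833, so the payment is 15,000 × 0.0050833 / (1 − 1.0050833^−60) = $290.69.
Total interest on Option 2 = 60 × $290.69 − $15,000 = $2,441.40.
Option 2 is lower by $11,160.60.

Option 2 by $11,161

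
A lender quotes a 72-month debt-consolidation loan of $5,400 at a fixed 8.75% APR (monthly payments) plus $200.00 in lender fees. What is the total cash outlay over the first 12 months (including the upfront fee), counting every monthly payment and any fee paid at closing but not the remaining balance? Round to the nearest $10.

At 8.75% the monthly rate is 0.0072917, so the payment is 5,400 × 0.0072917 / (1 − 1.0072917^−72) = $96.67.
Total outlay = 12 × $96.67 + $200.00 = $1,360.04.

$1,360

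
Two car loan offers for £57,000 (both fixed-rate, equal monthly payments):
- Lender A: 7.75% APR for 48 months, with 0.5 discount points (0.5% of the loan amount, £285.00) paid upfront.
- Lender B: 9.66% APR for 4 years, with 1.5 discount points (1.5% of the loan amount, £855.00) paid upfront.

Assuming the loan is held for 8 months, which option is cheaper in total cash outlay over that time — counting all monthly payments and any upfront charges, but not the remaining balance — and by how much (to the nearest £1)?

Lender A: at 7.75% the monthly rate is 0.0064583, so the payment is 57,000 × 0.0064583 / (1 − 1.0064583^−48) = £1,384.86.
Lender B: at 9.66% the monthly rate is 0.0080500, so the payment is 57,000 × 0.0080500 / (1 − 1.0080500^−48) = £1,436.38.
Over 8 months: Lender A costs 8 × £1,384.86 + £285.00 = £11,363.88; Lender B costs 8 × £1,436.38 + £855.00 = £12,346.04.
Lender A is cheaper by £12,346.04 − £11,363.88 = £982.16.

Lender A by £982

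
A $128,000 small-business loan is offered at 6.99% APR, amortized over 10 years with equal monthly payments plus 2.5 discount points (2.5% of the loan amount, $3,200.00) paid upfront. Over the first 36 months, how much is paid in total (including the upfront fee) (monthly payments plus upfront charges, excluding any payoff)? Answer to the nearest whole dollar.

$56,679

At 6.99% the monthly rate is 0.0058250, so the payment is 128,000 × 0.0058250 / (1 − 1.0058250^−120) = $1,485.53.
Total outlay = 36 × $1,485.53 + $3,200.00 = $56,679.08.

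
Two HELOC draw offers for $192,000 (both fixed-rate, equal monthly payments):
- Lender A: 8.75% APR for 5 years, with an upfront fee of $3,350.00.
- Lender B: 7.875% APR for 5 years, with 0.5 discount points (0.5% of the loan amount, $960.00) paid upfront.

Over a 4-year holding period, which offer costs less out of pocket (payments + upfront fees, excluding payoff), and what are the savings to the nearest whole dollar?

Lender B by $6,266

Lender A: monthly rate = 8.75%/12 = 0.0072917; payment = 192,000 × 0.0072917 / (1 − (1+0.0072917)^−60) = $3,962.35.
Lender B: monthly rate = 7.875%/12 = 0.0065625; payment = 192,000 × 0.0065625 / (1 − (1+0.0065625)^−60) = $3,881.59.
Over 48 months: Lender A costs 48 × $3,962.35 + $3,350.00 = $193,542.80; Lender B costs 48 × $3,881.59 + $960.00 = $187,276.32.
Lender B is cheaper by $193,542.80 − $187,276.32 = $6,266.48.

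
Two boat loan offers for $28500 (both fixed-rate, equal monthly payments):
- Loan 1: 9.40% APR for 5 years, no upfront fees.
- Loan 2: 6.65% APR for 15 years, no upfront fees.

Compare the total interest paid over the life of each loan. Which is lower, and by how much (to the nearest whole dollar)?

Loan 1: monthly rate = 9.4%/12 = 0.0078333; payment = 28,500 × 0.0078333 / (1 − (1+0.0078333)^−60) = $597.16.
Total interest on Loan 1 = 60 × $597.16 − $28,500 = $7,329.60.
Loan 2: at 6.65% the monthly rate is 0.0055417, so the payment is 28,500 × 0.0055417 / (1 − 1.0055417^−180) = $250.62.
Total interest on Loan 2 = 180 × $250.62 − $28,500 = $16,611.60.
Loan 1 is lower by $9,282.00.

Loan 1 by $9,282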